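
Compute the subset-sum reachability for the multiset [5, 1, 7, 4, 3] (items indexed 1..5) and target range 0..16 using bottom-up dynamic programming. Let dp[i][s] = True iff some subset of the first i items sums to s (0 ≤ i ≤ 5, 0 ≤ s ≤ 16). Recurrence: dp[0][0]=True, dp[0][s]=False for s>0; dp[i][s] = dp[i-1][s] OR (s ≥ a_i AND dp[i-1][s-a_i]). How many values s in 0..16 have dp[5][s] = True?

16

i\s   0   1   2   3   4   5   6   7   8   9  10  11  12  13  14  15  16
  0   T   F   F   F   F   F   F   F   F   F   F   F   F   F   F   F   F
  1   T   F   F   F   F   T   F   F   F   F   F   F   F   F   F   F   F
  2   T   T   F   F   F   T   T   F   F   F   F   F   F   F   F   F   F
  3   T   T   F   F   F   T   T   T   T   F   F   F   T   T   F   F   F
  4   T   T   F   F   T   T   T   T   T   T   T   T   T   T   F   F   T
  5   T   T   F   T   T   T   T   T   T   T   T   T   T   T   T   T   T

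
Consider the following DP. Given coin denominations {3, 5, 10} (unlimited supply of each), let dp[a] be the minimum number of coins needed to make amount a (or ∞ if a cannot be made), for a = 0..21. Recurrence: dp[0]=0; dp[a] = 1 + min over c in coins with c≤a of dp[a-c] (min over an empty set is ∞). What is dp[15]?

 a  0  1  2  3  4  5  6  7  8  9 10 11 12 13 14 15 16 17 18 19 20 21
dp  0  -  -  1  -  1  2  -  2  3  1  3  4  2  4  2  3  5  3  4  2  4
(- denotes ∞ / unreachable)

2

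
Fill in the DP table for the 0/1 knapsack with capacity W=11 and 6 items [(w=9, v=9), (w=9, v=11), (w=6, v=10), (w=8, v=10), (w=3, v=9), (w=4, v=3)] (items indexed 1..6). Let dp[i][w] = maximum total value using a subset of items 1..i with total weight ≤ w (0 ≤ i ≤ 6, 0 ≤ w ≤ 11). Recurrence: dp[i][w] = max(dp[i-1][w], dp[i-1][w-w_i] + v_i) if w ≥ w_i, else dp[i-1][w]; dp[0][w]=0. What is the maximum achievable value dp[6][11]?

i\w   0   1   2   3   4   5   6   7   8   9  10  11
  0   0   0   0   0   0   0   0   0   0   0   0   0
  1   0   0   0   0   0   0   0   0   0   9   9   9
  2   0   0   0   0   0   0   0   0   0  11  11  11
  3   0   0   0   0   0   0  10  10  10  11  11  11
  4   0   0   0   0   0   0  10  10  10  11  11  11
  5   0   0   0   9   9   9  10  10  10  19  19  19
  6   0   0   0   9   9   9  10  12  12  19  19  19

19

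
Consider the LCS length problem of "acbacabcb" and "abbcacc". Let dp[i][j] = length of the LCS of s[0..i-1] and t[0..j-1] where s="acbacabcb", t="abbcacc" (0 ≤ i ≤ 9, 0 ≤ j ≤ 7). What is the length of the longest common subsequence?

5

   ''  a  b  b  c  a  c  c
''  0  0  0  0  0  0  0  0
 a  0  1  1  1  1  1  1  1
 c  0  1  1  1  2  2  2  2
 b  0  1  2  2  2  2  2  2
 a  0  1  2  2  2  3  3  3
 c  0  1  2  2  3  3  4  4
 a  0  1  2  2  3  4  4  4
 b  0  1  2  3  3  4  4  4
 c  0  1  2  3  4  4  5  5
 b  0  1  2  3  4  4  5  5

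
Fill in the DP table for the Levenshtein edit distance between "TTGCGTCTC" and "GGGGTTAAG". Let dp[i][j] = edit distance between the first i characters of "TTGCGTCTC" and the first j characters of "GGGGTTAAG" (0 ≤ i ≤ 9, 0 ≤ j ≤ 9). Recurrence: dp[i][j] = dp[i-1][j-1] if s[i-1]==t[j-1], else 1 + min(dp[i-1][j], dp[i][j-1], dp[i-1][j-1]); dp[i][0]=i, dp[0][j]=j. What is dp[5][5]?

   ''  G  G  G  G  T  T  A  A  G
''  0  1  2  3  4  5  6  7  8  9
 T  1  1  2  3  4  4  5  6  7  8
 T  2  2  2  3  4  4  4  5  6  7
 G  3  2  2  2  3  4  5  5  6  6
 C  4  3  3  3  3  4  5  6  6  7
 G  5  4  3  3  3  4  5  6  7  6
 T  6  5  4  4  4  3  4  5  6  7
 C  7  6  5  5  5  4  4  5  6  7
 T  8  7  6  6  6  5  4  5  6  7
 C  9  8  7  7  7  6  5  5  6  7

4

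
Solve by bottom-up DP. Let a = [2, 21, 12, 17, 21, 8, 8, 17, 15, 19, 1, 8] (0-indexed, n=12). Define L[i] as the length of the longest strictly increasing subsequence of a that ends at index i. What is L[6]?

   i    0    1    2    3    4    5    6    7    8    9   10   11
a[i]    2   21   12   17   21    8    8   17   15   19    1    8
L[i]    1    2    2    3    4    2    2    3    3    4    1    2

2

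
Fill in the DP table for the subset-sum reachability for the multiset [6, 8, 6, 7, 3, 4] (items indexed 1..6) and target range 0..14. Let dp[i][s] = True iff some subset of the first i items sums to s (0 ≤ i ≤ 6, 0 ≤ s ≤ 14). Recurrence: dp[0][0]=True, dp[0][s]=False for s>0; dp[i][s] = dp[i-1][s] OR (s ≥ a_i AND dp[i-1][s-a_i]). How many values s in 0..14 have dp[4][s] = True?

i\s   0   1   2   3   4   5   6   7   8   9  10  11  12  13  14
  0   T   F   F   F   F   F   F   F   F   F   F   F   F   F   F
  1   T   F   F   F   F   F   T   F   F   F   F   F   F   F   F
  2   T   F   F   F   F   F   T   F   T   F   F   F   F   F   T
  3   T   F   F   F   F   F   T   F   T   F   F   F   T   F   T
  4   T   F   F   F   F   F   T   T   T   F   F   F   T   T   T
  5   T   F   F   T   F   F   T   T   T   T   T   T   T   T   T
  6   T   F   F   T   T   F   T   T   T   T   T   T   T   T   T

7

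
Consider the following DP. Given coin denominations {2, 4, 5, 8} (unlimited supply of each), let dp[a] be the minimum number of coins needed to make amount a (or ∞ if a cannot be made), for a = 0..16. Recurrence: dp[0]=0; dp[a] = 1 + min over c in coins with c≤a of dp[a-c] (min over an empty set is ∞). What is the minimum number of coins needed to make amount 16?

2

 a  0  1  2  3  4  5  6  7  8  9 10 11 12 13 14 15 16
dp  0  -  1  -  1  1  2  2  1  2  2  3  2  2  3  3  2
(- denotes ∞ / unreachable)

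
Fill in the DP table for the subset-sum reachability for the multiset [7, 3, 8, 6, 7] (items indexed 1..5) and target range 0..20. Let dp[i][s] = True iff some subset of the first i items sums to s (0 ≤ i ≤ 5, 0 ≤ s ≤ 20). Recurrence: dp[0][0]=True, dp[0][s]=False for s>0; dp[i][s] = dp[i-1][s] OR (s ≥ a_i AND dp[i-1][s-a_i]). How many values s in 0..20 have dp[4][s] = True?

14

i\s   0   1   2   3   4   5   6   7   8   9  10  11  12  13  14  15  16  17  18  19  20
  0   T   F   F   F   F   F   F   F   F   F   F   F   F   F   F   F   F   F   F   F   F
  1   T   F   F   F   F   F   F   T   F   F   F   F   F   F   F   F   F   F   F   F   F
  2   T   F   F   T   F   F   F   T   F   F   T   F   F   F   F   F   F   F   F   F   F
  3   T   F   F   T   F   F   F   T   T   F   T   T   F   F   F   T   F   F   T   F   F
  4   T   F   F   T   F   F   T   T   T   T   T   T   F   T   T   T   T   T   T   F   F
  5   T   F   F   T   F   F   T   T   T   T   T   T   F   T   T   T   T   T   T   F   T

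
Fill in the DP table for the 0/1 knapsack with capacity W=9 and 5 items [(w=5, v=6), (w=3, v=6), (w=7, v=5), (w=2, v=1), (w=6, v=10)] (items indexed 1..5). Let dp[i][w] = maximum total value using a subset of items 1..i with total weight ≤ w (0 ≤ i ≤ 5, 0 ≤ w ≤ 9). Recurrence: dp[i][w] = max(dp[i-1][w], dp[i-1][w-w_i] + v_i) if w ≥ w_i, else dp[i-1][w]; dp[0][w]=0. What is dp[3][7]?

6

i\w   0   1   2   3   4   5   6   7   8   9
  0   0   0   0   0   0   0   0   0   0   0
  1   0   0   0   0   0   6   6   6   6   6
  2   0   0   0   6   6   6   6   6  12  12
  3   0   0   0   6   6   6   6   6  12  12
  4   0   0   1   6   6   7   7   7  12  12
  5   0   0   1   6   6   7  10  10  12  16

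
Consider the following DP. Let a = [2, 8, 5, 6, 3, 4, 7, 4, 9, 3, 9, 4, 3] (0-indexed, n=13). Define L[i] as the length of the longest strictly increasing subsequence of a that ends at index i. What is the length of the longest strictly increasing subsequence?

   i    0    1    2    3    4    5    6    7    8    9   10   11   12
a[i]    2    8    5    6    3    4    7    4    9    3    9    4    3
L[i]    1    2    2    3    2    3    4    3    5    2    5    3    2

5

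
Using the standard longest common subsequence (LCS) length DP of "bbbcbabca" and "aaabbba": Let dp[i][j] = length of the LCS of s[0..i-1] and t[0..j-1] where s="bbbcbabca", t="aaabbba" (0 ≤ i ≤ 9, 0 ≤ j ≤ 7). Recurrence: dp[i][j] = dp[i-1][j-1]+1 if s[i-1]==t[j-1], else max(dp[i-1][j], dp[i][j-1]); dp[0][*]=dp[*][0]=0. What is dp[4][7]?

   ''  a  a  a  b  b  b  a
''  0  0  0  0  0  0  0  0
 b  0  0  0  0  1  1  1  1
 b  0  0  0  0  1  2  2  2
 b  0  0  0  0  1  2  3  3
 c  0  0  0  0  1  2  3  3
 b  0  0  0  0  1  2  3  3
 a  0  1  1  1  1  2  3  4
 b  0  1  1  1  2  2  3  4
 c  0  1  1  1  2  2  3  4
 a  0  1  2  2  2  2  3  4

3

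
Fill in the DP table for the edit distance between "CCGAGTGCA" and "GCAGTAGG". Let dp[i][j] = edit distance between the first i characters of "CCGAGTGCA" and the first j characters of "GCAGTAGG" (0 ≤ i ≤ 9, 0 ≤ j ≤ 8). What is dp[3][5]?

3

   ''  G  C  A  G  T  A  G  G
''  0  1  2  3  4  5  6  7  8
 C  1  1  1  2  3  4  5  6  7
 C  2  2  1  2  3  4  5  6  7
 G  3  2  2  2  2  3  4  5  6
 A  4  3  3  2  3  3  3  4  5
 G  5  4  4  3  2  3  4  3  4
 T  6  5  5  4  3  2  3  4  4
 G  7  6  6  5  4  3  3  3  4
 C  8  7  6  6  5  4  4  4  4
 A  9  8  7  6  6  5  4  5  5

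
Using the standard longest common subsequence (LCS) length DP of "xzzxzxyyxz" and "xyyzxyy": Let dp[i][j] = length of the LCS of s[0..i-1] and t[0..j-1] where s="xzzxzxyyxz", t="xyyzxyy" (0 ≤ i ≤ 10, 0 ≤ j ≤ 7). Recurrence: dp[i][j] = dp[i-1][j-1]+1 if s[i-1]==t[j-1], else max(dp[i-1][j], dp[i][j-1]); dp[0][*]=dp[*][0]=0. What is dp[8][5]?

3

   ''  x  y  y  z  x  y  y
''  0  0  0  0  0  0  0  0
 x  0  1  1  1  1  1  1  1
 z  0  1  1  1  2  2  2  2
 z  0  1  1  1  2  2  2  2
 x  0  1  1  1  2  3  3  3
 z  0  1  1  1  2  3  3  3
 x  0  1  1  1  2  3  3  3
 y  0  1  2  2  2  3  4  4
 y  0  1  2  3  3  3  4  5
 x  0  1  2  3  3  4  4  5
 z  0  1  2  3  4  4  4  5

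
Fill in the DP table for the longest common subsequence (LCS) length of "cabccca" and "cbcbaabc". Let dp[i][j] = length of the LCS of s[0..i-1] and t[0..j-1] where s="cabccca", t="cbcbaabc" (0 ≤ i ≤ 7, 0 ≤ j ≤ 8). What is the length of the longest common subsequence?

4

   ''  c  b  c  b  a  a  b  c
''  0  0  0  0  0  0  0  0  0
 c  0  1  1  1  1  1  1  1  1
 a  0  1  1  1  1  2  2  2  2
 b  0  1  2  2  2  2  2  3  3
 c  0  1  2  3  3  3  3  3  4
 c  0  1  2  3  3  3  3  3  4
 c  0  1  2  3  3  3  3  3  4
 a  0  1  2  3  3  4  4  4  4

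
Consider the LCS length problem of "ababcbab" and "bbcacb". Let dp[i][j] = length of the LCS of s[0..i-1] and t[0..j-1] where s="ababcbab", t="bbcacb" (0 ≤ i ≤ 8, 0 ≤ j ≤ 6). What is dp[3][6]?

2

   ''  b  b  c  a  c  b
''  0  0  0  0  0  0  0
 a  0  0  0  0  1  1  1
 b  0  1  1  1  1  1  2
 a  0  1  1  1  2  2  2
 b  0  1  2  2  2  2  3
 c  0  1  2  3  3  3  3
 b  0  1  2  3  3  3  4
 a  0  1  2  3  4  4  4
 b  0  1  2  3  4  4  5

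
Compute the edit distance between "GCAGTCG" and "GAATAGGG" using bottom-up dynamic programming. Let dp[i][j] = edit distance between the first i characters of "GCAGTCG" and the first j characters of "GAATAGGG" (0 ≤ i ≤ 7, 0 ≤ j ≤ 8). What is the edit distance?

   ''  G  A  A  T  A  G  G  G
''  0  1  2  3  4  5  6  7  8
 G  1  0  1  2  3  4  5  6  7
 C  2  1  1  2  3  4  5  6  7
 A  3  2  1  1  2  3  4  5  6
 G  4  3  2  2  2  3  3  4  5
 T  5  4  3  3  2  3  4  4  5
 C  6  5  4  4  3  3  4  5  5
 G  7  6  5  5  4  4  3  4  5

5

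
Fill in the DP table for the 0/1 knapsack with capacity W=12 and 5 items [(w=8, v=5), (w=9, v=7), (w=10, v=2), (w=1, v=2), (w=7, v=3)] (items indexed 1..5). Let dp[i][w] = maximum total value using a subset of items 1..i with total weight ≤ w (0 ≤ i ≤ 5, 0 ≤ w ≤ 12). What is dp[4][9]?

i\w   0   1   2   3   4   5   6   7   8   9  10  11  12
  0   0   0   0   0   0   0   0   0   0   0   0   0   0
  1   0   0   0   0   0   0   0   0   5   5   5   5   5
  2   0   0   0   0   0   0   0   0   5   7   7   7   7
  3   0   0   0   0   0   0   0   0   5   7   7   7   7
  4   0   2   2   2   2   2   2   2   5   7   9   9   9
  5   0   2   2   2   2   2   2   3   5   7   9   9   9

7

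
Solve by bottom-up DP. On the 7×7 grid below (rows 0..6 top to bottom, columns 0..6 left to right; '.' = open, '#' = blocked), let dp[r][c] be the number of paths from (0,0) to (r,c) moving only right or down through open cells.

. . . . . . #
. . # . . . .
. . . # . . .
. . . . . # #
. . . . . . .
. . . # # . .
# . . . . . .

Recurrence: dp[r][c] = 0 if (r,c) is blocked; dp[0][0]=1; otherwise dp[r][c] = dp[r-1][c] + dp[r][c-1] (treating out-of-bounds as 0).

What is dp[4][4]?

r\c   0   1   2   3   4   5   6
  0   1   1   1   1   1   1   0
  1   1   2   0   1   2   3   3
  2   1   3   3   0   2   5   8
  3   1   4   7   7   9   0   0
  4   1   5  12  19  28  28  28
  5   1   6  18   0   0  28  56
  6   0   6  24  24  24  52 108

28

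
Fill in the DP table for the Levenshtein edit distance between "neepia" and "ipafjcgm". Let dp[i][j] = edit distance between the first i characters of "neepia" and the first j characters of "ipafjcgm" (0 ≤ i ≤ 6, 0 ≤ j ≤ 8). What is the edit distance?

   ''  i  p  a  f  j  c  g  m
''  0  1  2  3  4  5  6  7  8
 n  1  1  2  3  4  5  6  7  8
 e  2  2  2  3  4  5  6  7  8
 e  3  3  3  3  4  5  6  7  8
 p  4  4  3  4  4  5  6  7  8
 i  5  4  4  4  5  5  6  7  8
 a  6  5  5  4  5  6  6  7  8

8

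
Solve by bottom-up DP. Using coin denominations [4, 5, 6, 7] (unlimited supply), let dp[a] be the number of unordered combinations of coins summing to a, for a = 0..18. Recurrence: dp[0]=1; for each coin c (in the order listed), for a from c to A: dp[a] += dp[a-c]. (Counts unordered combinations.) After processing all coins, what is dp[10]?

2

after  coin     0     1     2     3     4     5     6     7     8     9    10    11    12    13    14    15    16    17    18
          4     1     0     0     0     1     0     0     0     1     0     0     0     1     0     0     0     1     0     0
          5     1     0     0     0     1     1     0     0     1     1     1     0     1     1     1     1     1     1     1
          6     1     0     0     0     1     1     1     0     1     1     2     1     2     1     2     2     3     2     3
          7     1     0     0     0     1     1     1     1     1     1     2     2     3     2     3     3     4     4     5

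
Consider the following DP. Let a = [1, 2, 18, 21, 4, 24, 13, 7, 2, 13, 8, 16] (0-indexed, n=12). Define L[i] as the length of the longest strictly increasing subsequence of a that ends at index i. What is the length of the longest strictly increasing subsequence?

   i    0    1    2    3    4    5    6    7    8    9   10   11
a[i]    1    2   18   21    4   24   13    7    2   13    8   16
L[i]    1    2    3    4    3    5    4    4    2    5    5    6

6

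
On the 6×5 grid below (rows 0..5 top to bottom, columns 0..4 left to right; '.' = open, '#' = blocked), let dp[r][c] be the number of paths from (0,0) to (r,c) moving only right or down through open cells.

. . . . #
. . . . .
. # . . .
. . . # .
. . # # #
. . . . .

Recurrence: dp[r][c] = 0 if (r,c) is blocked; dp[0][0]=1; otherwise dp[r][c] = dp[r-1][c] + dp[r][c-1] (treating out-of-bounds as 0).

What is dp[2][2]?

3

r\c   0   1   2   3   4
  0   1   1   1   1   0
  1   1   2   3   4   4
  2   1   0   3   7  11
  3   1   1   4   0  11
  4   1   2   0   0   0
  5   1   3   3   3   3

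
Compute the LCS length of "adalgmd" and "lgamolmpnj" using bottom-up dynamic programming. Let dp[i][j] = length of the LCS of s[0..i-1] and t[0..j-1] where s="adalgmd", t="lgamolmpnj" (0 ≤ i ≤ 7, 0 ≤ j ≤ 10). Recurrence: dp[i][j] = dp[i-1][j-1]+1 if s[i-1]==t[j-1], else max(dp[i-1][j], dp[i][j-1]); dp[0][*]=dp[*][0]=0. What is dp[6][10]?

3

   ''  l  g  a  m  o  l  m  p  n  j
''  0  0  0  0  0  0  0  0  0  0  0
 a  0  0  0  1  1  1  1  1  1  1  1
 d  0  0  0  1  1  1  1  1  1  1  1
 a  0  0  0  1  1  1  1  1  1  1  1
 l  0  1  1  1  1  1  2  2  2  2  2
 g  0  1  2  2  2  2  2  2  2  2  2
 m  0  1  2  2  3  3  3  3  3  3  3
 d  0  1  2  2  3  3  3  3  3  3  3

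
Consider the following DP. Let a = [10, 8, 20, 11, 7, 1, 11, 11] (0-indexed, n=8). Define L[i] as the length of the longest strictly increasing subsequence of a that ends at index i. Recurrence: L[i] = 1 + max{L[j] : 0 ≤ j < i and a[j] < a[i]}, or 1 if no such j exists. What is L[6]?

2

   i    0    1    2    3    4    5    6    7
a[i]   10    8   20   11    7    1   11   11
L[i]    1    1    2    2    1    1    2    2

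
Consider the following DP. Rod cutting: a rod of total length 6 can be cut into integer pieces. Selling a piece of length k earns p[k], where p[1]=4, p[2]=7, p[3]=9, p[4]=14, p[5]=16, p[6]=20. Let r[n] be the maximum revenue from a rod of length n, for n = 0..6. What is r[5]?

20

   n    0    1    2    3    4    5    6
r[n]    0    4    8   12   16   20   24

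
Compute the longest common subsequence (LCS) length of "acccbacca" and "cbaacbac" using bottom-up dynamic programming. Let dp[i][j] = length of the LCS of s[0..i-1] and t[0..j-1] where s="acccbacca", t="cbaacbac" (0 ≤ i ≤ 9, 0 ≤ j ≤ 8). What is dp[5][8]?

3

   ''  c  b  a  a  c  b  a  c
''  0  0  0  0  0  0  0  0  0
 a  0  0  0  1  1  1  1  1  1
 c  0  1  1  1  1  2  2  2  2
 c  0  1  1  1  1  2  2  2  3
 c  0  1  1  1  1  2  2  2  3
 b  0  1  2  2  2  2  3  3  3
 a  0  1  2  3  3  3  3  4  4
 c  0  1  2  3  3  4  4  4  5
 c  0  1  2  3  3  4  4  4  5
 a  0  1  2  3  4  4  4  5  5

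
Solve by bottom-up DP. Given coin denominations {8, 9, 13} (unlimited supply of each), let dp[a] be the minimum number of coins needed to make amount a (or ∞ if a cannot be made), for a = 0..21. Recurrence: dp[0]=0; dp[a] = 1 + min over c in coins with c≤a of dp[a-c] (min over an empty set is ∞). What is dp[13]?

1

 a  0  1  2  3  4  5  6  7  8  9 10 11 12 13 14 15 16 17 18 19 20 21
dp  0  -  -  -  -  -  -  -  1  1  -  -  -  1  -  -  2  2  2  -  -  2
(- denotes ∞ / unreachable)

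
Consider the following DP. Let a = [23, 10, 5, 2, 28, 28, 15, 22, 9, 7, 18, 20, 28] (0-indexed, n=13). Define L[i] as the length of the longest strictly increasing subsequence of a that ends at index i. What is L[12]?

5

   i    0    1    2    3    4    5    6    7    8    9   10   11   12
a[i]   23   10    5    2   28   28   15   22    9    7   18   20   28
L[i]    1    1    1    1    2    2    2    3    2    2    3    4    5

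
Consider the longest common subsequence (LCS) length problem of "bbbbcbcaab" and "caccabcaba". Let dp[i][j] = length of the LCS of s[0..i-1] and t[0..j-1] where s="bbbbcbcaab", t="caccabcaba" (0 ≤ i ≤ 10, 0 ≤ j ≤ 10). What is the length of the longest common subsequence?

   ''  c  a  c  c  a  b  c  a  b  a
''  0  0  0  0  0  0  0  0  0  0  0
 b  0  0  0  0  0  0  1  1  1  1  1
 b  0  0  0  0  0  0  1  1  1  2  2
 b  0  0  0  0  0  0  1  1  1  2  2
 b  0  0  0  0  0  0  1  1  1  2  2
 c  0  1  1  1  1  1  1  2  2  2  2
 b  0  1  1  1  1  1  2  2  2  3  3
 c  0  1  1  2  2  2  2  3  3  3  3
 a  0  1  2  2  2  3  3  3  4  4  4
 a  0  1  2  2  2  3  3  3  4  4  5
 b  0  1  2  2  2  3  4  4  4  5  5

5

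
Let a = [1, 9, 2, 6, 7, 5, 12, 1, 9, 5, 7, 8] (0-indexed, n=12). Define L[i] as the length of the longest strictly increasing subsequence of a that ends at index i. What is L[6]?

   i    0    1    2    3    4    5    6    7    8    9   10   11
a[i]    1    9    2    6    7    5   12    1    9    5    7    8
L[i]    1    2    2    3    4    3    5    1    5    3    4    5

5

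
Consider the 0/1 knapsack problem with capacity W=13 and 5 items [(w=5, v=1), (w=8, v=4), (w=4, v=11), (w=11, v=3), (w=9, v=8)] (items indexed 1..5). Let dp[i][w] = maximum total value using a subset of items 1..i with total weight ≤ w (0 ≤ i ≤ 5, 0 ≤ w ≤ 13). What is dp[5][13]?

19

i\w   0   1   2   3   4   5   6   7   8   9  10  11  12  13
  0   0   0   0   0   0   0   0   0   0   0   0   0   0   0
  1   0   0   0   0   0   1   1   1   1   1   1   1   1   1
  2   0   0   0   0   0   1   1   1   4   4   4   4   4   5
  3   0   0   0   0  11  11  11  11  11  12  12  12  15  15
  4   0   0   0   0  11  11  11  11  11  12  12  12  15  15
  5   0   0   0   0  11  11  11  11  11  12  12  12  15  19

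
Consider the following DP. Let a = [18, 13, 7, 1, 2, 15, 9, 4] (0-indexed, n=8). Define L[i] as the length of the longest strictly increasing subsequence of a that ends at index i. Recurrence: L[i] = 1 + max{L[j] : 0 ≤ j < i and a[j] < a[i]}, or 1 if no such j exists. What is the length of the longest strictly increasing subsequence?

3

   i    0    1    2    3    4    5    6    7
a[i]   18   13    7    1    2   15    9    4
L[i]    1    1    1    1    2    3    3    3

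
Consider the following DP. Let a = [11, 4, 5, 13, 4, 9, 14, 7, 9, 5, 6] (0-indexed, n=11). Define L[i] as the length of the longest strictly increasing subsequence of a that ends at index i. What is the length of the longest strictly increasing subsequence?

4

   i    0    1    2    3    4    5    6    7    8    9   10
a[i]   11    4    5   13    4    9   14    7    9    5    6
L[i]    1    1    2    3    1    3    4    3    4    2    3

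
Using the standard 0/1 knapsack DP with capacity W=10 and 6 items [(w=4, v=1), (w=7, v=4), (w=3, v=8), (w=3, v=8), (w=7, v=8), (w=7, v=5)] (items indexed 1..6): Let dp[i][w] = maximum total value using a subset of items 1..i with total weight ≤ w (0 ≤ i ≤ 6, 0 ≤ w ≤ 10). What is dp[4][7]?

16

i\w   0   1   2   3   4   5   6   7   8   9  10
  0   0   0   0   0   0   0   0   0   0   0   0
  1   0   0   0   0   1   1   1   1   1   1   1
  2   0   0   0   0   1   1   1   4   4   4   4
  3   0   0   0   8   8   8   8   9   9   9  12
  4   0   0   0   8   8   8  16  16  16  16  17
  5   0   0   0   8   8   8  16  16  16  16  17
  6   0   0   0   8   8   8  16  16  16  16  17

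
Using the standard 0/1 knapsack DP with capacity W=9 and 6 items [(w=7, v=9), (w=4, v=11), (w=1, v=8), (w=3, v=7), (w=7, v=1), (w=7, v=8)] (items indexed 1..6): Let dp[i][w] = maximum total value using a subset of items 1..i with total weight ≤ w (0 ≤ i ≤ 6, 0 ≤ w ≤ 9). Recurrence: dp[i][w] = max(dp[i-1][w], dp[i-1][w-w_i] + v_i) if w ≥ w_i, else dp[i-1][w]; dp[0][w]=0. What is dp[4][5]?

i\w   0   1   2   3   4   5   6   7   8   9
  0   0   0   0   0   0   0   0   0   0   0
  1   0   0   0   0   0   0   0   9   9   9
  2   0   0   0   0  11  11  11  11  11  11
  3   0   8   8   8  11  19  19  19  19  19
  4   0   8   8   8  15  19  19  19  26  26
  5   0   8   8   8  15  19  19  19  26  26
  6   0   8   8   8  15  19  19  19  26  26

19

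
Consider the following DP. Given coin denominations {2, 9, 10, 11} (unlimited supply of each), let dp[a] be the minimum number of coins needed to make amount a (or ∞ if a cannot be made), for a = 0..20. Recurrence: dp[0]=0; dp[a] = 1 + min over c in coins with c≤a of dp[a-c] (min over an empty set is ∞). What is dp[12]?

 a  0  1  2  3  4  5  6  7  8  9 10 11 12 13 14 15 16 17 18 19 20
dp  0  -  1  -  2  -  3  -  4  1  1  1  2  2  3  3  4  4  2  2  2
(- denotes ∞ / unreachable)

2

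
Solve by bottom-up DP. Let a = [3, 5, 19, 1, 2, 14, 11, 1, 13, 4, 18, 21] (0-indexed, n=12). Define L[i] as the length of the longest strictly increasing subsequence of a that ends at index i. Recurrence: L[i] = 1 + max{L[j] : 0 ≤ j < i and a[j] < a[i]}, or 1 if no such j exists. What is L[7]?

   i    0    1    2    3    4    5    6    7    8    9   10   11
a[i]    3    5   19    1    2   14   11    1   13    4   18   21
L[i]    1    2    3    1    2    3    3    1    4    3    5    6

1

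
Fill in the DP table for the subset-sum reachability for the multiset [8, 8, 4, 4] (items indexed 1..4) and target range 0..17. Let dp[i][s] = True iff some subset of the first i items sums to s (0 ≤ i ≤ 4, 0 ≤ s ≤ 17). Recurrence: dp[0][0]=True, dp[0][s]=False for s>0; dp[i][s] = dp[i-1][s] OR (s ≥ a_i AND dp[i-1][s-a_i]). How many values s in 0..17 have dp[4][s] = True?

5

i\s   0   1   2   3   4   5   6   7   8   9  10  11  12  13  14  15  16  17
  0   T   F   F   F   F   F   F   F   F   F   F   F   F   F   F   F   F   F
  1   T   F   F   F   F   F   F   F   T   F   F   F   F   F   F   F   F   F
  2   T   F   F   F   F   F   F   F   T   F   F   F   F   F   F   F   T   F
  3   T   F   F   F   T   F   F   F   T   F   F   F   T   F   F   F   T   F
  4   T   F   F   F   T   F   F   F   T   F   F   F   T   F   F   F   T   F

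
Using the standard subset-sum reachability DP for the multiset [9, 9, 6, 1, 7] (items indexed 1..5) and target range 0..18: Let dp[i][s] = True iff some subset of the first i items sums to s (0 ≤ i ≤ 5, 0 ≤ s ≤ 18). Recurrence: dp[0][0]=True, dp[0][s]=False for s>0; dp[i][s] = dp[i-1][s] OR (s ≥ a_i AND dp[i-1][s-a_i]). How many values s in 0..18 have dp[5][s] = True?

i\s   0   1   2   3   4   5   6   7   8   9  10  11  12  13  14  15  16  17  18
  0   T   F   F   F   F   F   F   F   F   F   F   F   F   F   F   F   F   F   F
  1   T   F   F   F   F   F   F   F   F   T   F   F   F   F   F   F   F   F   F
  2   T   F   F   F   F   F   F   F   F   T   F   F   F   F   F   F   F   F   T
  3   T   F   F   F   F   F   T   F   F   T   F   F   F   F   F   T   F   F   T
  4   T   T   F   F   F   F   T   T   F   T   T   F   F   F   F   T   T   F   T
  5   T   T   F   F   F   F   T   T   T   T   T   F   F   T   T   T   T   T   T

13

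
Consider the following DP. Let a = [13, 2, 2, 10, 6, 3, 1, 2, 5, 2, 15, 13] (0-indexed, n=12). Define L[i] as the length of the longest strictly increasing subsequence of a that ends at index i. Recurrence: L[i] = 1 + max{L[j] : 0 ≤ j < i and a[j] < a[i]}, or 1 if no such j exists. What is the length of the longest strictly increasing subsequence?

   i    0    1    2    3    4    5    6    7    8    9   10   11
a[i]   13    2    2   10    6    3    1    2    5    2   15   13
L[i]    1    1    1    2    2    2    1    2    3    2    4    4

4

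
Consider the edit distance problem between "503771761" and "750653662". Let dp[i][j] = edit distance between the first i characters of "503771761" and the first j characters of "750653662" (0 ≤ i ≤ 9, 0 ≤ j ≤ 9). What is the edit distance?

7

   ''  7  5  0  6  5  3  6  6  2
''  0  1  2  3  4  5  6  7  8  9
 5  1  1  1  2  3  4  5  6  7  8
 0  2  2  2  1  2  3  4  5  6  7
 3  3  3  3  2  2  3  3  4  5  6
 7  4  3  4  3  3  3  4  4  5  6
 7  5  4  4  4  4  4  4  5  5  6
 1  6  5  5  5  5  5  5  5  6  6
 7  7  6  6  6  6  6  6  6  6  7
 6  8  7  7  7  6  7  7  6  6  7
 1  9  8  8  8  7  7  8  7  7  7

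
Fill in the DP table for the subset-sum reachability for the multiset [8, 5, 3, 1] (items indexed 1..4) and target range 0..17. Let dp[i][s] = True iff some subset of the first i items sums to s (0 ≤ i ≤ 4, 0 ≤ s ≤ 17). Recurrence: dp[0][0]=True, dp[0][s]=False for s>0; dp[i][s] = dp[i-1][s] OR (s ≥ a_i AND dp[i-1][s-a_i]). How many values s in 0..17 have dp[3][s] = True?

i\s   0   1   2   3   4   5   6   7   8   9  10  11  12  13  14  15  16  17
  0   T   F   F   F   F   F   F   F   F   F   F   F   F   F   F   F   F   F
  1   T   F   F   F   F   F   F   F   T   F   F   F   F   F   F   F   F   F
  2   T   F   F   F   F   T   F   F   T   F   F   F   F   T   F   F   F   F
  3   T   F   F   T   F   T   F   F   T   F   F   T   F   T   F   F   T   F
  4   T   T   F   T   T   T   T   F   T   T   F   T   T   T   T   F   T   T

7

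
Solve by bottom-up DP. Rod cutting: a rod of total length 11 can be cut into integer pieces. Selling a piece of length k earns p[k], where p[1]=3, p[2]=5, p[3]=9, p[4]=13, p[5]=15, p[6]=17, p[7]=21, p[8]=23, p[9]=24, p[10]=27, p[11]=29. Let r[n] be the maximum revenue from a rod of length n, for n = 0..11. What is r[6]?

   n    0    1    2    3    4    5    6    7    8    9   10   11
r[n]    0    3    6    9   13   16   19   22   26   29   32   35

19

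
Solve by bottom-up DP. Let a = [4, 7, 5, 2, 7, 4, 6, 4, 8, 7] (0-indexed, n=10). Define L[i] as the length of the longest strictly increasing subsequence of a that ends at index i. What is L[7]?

   i    0    1    2    3    4    5    6    7    8    9
a[i]    4    7    5    2    7    4    6    4    8    7
L[i]    1    2    2    1    3    2    3    2    4    4

2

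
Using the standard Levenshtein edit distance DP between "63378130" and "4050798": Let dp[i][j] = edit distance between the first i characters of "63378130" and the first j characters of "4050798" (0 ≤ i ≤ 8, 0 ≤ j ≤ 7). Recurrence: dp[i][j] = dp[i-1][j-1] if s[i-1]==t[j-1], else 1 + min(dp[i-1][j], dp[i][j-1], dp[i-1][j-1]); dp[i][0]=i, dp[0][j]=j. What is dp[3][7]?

7

   ''  4  0  5  0  7  9  8
''  0  1  2  3  4  5  6  7
 6  1  1  2  3  4  5  6  7
 3  2  2  2  3  4  5  6  7
 3  3  3  3  3  4  5  6  7
 7  4  4  4  4  4  4  5  6
 8  5  5  5  5  5  5  5  5
 1  6  6  6  6  6  6  6  6
 3  7  7  7  7  7  7  7  7
 0  8  8  7  8  7  8  8  8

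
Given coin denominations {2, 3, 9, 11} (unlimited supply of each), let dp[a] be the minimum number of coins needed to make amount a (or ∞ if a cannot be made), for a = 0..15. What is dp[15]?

3

 a  0  1  2  3  4  5  6  7  8  9 10 11 12 13 14 15
dp  0  -  1  1  2  2  2  3  3  1  4  1  2  2  2  3
(- denotes ∞ / unreachable)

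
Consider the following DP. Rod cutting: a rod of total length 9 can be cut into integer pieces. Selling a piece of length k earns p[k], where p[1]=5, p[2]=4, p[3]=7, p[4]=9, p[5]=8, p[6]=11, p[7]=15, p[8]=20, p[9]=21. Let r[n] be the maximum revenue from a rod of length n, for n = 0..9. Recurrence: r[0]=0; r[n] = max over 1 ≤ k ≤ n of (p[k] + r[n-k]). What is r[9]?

45

   n    0    1    2    3    4    5    6    7    8    9
r[n]    0    5   10   15   20   25   30   35   40   45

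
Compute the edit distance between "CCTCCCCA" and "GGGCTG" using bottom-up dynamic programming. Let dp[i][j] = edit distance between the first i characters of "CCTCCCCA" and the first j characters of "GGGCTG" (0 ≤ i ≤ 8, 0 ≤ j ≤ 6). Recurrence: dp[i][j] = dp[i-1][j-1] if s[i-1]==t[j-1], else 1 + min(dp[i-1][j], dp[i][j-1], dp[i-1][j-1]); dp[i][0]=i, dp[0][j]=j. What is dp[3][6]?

4

   ''  G  G  G  C  T  G
''  0  1  2  3  4  5  6
 C  1  1  2  3  3  4  5
 C  2  2  2  3  3  4  5
 T  3  3  3  3  4  3  4
 C  4  4  4  4  3  4  4
 C  5  5  5  5  4  4  5
 C  6  6  6  6  5  5  5
 C  7  7  7  7  6  6  6
 A  8  8  8  8  7  7  7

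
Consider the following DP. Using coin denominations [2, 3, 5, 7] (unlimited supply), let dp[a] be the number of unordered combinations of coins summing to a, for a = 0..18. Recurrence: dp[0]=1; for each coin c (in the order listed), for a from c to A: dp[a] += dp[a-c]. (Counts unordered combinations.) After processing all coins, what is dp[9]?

4

after  coin     0     1     2     3     4     5     6     7     8     9    10    11    12    13    14    15    16    17    18
          2     1     0     1     0     1     0     1     0     1     0     1     0     1     0     1     0     1     0     1
          3     1     0     1     1     1     1     2     1     2     2     2     2     3     2     3     3     3     3     4
          5     1     0     1     1     1     2     2     2     3     3     4     4     5     5     6     7     7     8     9
          7     1     0     1     1     1     2     2     3     3     4     5     5     7     7     9    10    11    13    14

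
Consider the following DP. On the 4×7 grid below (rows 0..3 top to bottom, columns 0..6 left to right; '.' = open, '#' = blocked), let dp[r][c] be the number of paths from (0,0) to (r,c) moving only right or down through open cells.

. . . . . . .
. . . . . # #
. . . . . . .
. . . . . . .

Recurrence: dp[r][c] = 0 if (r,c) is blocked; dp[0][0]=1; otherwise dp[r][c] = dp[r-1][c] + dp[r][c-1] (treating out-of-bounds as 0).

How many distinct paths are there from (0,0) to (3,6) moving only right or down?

r\c   0   1   2   3   4   5   6
  0   1   1   1   1   1   1   1
  1   1   2   3   4   5   0   0
  2   1   3   6  10  15  15  15
  3   1   4  10  20  35  50  65

65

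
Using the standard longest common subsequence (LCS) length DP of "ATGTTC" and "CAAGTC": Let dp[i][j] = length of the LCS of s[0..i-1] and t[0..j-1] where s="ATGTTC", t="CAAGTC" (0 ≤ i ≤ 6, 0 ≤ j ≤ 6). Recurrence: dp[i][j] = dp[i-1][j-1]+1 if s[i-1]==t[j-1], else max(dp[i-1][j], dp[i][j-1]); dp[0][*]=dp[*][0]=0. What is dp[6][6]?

4

   ''  C  A  A  G  T  C
''  0  0  0  0  0  0  0
 A  0  0  1  1  1  1  1
 T  0  0  1  1  1  2  2
 G  0  0  1  1  2  2  2
 T  0  0  1  1  2  3  3
 T  0  0  1  1  2  3  3
 C  0  1  1  1  2  3  4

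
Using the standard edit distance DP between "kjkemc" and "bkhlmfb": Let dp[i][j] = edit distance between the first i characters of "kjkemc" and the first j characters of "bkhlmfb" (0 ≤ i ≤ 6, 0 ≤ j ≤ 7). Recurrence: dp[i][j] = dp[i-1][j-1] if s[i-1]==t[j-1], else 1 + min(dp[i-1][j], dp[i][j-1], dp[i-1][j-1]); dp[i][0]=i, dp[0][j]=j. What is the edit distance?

6

   ''  b  k  h  l  m  f  b
''  0  1  2  3  4  5  6  7
 k  1  1  1  2  3  4  5  6
 j  2  2  2  2  3  4  5  6
 k  3  3  2  3  3  4  5  6
 e  4  4  3  3  4  4  5  6
 m  5  5  4  4  4  4  5  6
 c  6  6  5  5  5  5  5  6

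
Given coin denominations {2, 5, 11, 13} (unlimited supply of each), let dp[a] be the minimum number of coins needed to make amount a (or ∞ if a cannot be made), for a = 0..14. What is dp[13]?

 a  0  1  2  3  4  5  6  7  8  9 10 11 12 13 14
dp  0  -  1  -  2  1  3  2  4  3  2  1  3  1  4
(- denotes ∞ / unreachable)

1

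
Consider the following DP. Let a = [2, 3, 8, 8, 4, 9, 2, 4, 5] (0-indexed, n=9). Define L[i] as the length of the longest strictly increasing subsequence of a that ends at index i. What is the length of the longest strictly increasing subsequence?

   i    0    1    2    3    4    5    6    7    8
a[i]    2    3    8    8    4    9    2    4    5
L[i]    1    2    3    3    3    4    1    3    4

4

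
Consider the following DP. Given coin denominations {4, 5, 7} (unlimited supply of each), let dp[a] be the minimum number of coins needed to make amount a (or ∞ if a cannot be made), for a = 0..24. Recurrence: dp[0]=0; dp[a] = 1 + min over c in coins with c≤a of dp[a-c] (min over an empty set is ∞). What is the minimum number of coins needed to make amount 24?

4

 a  0  1  2  3  4  5  6  7  8  9 10 11 12 13 14 15 16 17 18 19 20 21 22 23 24
dp  0  -  -  -  1  1  -  1  2  2  2  2  2  3  2  3  3  3  3  3  4  3  4  4  4
(- denotes ∞ / unreachable)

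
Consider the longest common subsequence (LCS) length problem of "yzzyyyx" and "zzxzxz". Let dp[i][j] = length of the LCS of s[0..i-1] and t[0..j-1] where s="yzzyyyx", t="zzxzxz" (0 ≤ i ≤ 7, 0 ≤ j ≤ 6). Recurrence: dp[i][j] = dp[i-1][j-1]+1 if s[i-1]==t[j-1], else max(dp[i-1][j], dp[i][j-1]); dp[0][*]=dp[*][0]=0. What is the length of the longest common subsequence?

   ''  z  z  x  z  x  z
''  0  0  0  0  0  0  0
 y  0  0  0  0  0  0  0
 z  0  1  1  1  1  1  1
 z  0  1  2  2  2  2  2
 y  0  1  2  2  2  2  2
 y  0  1  2  2  2  2  2
 y  0  1  2  2  2  2  2
 x  0  1  2  3  3  3  3

3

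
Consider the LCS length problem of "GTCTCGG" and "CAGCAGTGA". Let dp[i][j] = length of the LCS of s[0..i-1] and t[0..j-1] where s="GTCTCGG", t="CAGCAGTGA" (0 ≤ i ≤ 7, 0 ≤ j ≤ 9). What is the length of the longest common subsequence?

   ''  C  A  G  C  A  G  T  G  A
''  0  0  0  0  0  0  0  0  0  0
 G  0  0  0  1  1  1  1  1  1  1
 T  0  0  0  1  1  1  1  2  2  2
 C  0  1  1  1  2  2  2  2  2  2
 T  0  1  1  1  2  2  2  3  3  3
 C  0  1  1  1  2  2  2  3  3  3
 G  0  1  1  2  2  2  3  3  4  4
 G  0  1  1  2  2  2  3  3  4  4

4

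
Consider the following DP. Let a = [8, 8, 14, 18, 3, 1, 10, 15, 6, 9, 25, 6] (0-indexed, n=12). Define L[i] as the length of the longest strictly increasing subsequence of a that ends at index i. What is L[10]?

4

   i    0    1    2    3    4    5    6    7    8    9   10   11
a[i]    8    8   14   18    3    1   10   15    6    9   25    6
L[i]    1    1    2    3    1    1    2    3    2    3    4    2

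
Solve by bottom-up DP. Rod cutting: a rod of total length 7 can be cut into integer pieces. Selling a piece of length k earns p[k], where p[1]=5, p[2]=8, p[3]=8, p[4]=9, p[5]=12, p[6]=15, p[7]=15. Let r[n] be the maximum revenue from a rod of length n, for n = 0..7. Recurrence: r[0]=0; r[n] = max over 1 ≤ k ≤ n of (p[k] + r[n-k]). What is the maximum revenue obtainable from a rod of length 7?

35

   n    0    1    2    3    4    5    6    7
r[n]    0    5   10   15   20   25   30   35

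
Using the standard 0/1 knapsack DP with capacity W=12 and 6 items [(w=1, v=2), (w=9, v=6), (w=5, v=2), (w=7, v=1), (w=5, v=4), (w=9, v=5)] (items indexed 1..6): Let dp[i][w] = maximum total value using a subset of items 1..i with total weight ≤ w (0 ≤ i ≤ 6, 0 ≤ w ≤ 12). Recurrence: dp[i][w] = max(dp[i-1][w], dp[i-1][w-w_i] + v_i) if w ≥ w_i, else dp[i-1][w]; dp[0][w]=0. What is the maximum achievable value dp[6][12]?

i\w   0   1   2   3   4   5   6   7   8   9  10  11  12
  0   0   0   0   0   0   0   0   0   0   0   0   0   0
  1   0   2   2   2   2   2   2   2   2   2   2   2   2
  2   0   2   2   2   2   2   2   2   2   6   8   8   8
  3   0   2   2   2   2   2   4   4   4   6   8   8   8
  4   0   2   2   2   2   2   4   4   4   6   8   8   8
  5   0   2   2   2   2   4   6   6   6   6   8   8   8
  6   0   2   2   2   2   4   6   6   6   6   8   8   8

8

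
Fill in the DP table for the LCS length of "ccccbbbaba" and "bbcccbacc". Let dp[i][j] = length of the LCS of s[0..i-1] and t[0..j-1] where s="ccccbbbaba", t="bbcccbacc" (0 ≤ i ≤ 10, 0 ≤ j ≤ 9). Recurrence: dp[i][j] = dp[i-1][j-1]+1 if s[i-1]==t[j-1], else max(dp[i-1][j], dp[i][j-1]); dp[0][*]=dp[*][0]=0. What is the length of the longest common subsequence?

5

   ''  b  b  c  c  c  b  a  c  c
''  0  0  0  0  0  0  0  0  0  0
 c  0  0  0  1  1  1  1  1  1  1
 c  0  0  0  1  2  2  2  2  2  2
 c  0  0  0  1  2  3  3  3  3  3
 c  0  0  0  1  2  3  3  3  4  4
 b  0  1  1  1  2  3  4  4  4  4
 b  0  1  2  2  2  3  4  4  4  4
 b  0  1  2  2  2  3  4  4  4  4
 a  0  1  2  2  2  3  4  5  5  5
 b  0  1  2  2  2  3  4  5  5  5
 a  0  1  2  2  2  3  4  5  5  5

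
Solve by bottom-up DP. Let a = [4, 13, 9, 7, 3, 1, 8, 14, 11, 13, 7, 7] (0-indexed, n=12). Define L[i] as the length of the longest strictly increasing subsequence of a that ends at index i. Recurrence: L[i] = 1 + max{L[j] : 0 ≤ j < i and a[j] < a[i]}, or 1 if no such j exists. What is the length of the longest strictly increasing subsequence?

5

   i    0    1    2    3    4    5    6    7    8    9   10   11
a[i]    4   13    9    7    3    1    8   14   11   13    7    7
L[i]    1    2    2    2    1    1    3    4    4    5    2    2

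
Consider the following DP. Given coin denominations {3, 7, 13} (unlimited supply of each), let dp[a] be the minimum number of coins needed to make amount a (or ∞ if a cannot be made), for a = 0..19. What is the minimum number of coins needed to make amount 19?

3

 a  0  1  2  3  4  5  6  7  8  9 10 11 12 13 14 15 16 17 18 19
dp  0  -  -  1  -  -  2  1  -  3  2  -  4  1  2  5  2  3  6  3
(- denotes ∞ / unreachable)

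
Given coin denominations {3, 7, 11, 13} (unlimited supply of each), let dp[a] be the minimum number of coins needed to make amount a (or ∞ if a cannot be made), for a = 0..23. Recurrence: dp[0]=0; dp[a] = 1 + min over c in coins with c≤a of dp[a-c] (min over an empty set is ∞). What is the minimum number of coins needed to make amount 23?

3

 a  0  1  2  3  4  5  6  7  8  9 10 11 12 13 14 15 16 17 18 19 20 21 22 23
dp  0  -  -  1  -  -  2  1  -  3  2  1  4  1  2  5  2  3  2  3  2  3  2  3
(- denotes ∞ / unreachable)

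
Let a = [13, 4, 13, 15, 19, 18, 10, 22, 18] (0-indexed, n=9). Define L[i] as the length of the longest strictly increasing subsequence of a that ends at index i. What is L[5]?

   i    0    1    2    3    4    5    6    7    8
a[i]   13    4   13   15   19   18   10   22   18
L[i]    1    1    2    3    4    4    2    5    4

4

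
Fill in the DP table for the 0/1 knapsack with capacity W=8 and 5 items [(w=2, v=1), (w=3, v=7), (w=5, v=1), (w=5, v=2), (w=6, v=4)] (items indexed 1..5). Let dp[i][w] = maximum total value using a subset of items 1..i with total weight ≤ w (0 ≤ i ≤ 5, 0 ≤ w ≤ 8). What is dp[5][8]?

i\w   0   1   2   3   4   5   6   7   8
  0   0   0   0   0   0   0   0   0   0
  1   0   0   1   1   1   1   1   1   1
  2   0   0   1   7   7   8   8   8   8
  3   0   0   1   7   7   8   8   8   8
  4   0   0   1   7   7   8   8   8   9
  5   0   0   1   7   7   8   8   8   9

9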